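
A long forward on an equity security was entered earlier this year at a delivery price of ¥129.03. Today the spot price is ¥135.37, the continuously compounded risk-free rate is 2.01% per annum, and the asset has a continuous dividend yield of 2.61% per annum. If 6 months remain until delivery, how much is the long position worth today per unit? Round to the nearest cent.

¥5.88

Current fair forward for the remaining 6 months: F = S·e^((r − q)·T), (r − q) = 0.0201 − 0.0261 = -0.0060
F = 135.37 · e^(-0.0060 × 6/12) = 135.37 × 0.997004 = 134.9644
Value of long forward = (F − K)·e^(−rT) = (134.9644 − 129.03) · e^(−0.0201·6/12)
= 5.9344 × 0.990000 = 5.88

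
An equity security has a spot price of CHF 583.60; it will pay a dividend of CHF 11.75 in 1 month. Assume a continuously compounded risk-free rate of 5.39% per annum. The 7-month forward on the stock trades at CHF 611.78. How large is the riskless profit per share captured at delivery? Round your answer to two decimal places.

CHF 21.61 per share

PV(dividends) I = 11.75·e^(−0.0539·1/12) = 11.6973
Fair forward F* = (S − I)·e^(rT) = (583.60 − 11.6973)·e^0.031442 = 571.9027 × 1.031942 = 590.1704
Market CHF 611.78 > fair 590.1704: forward overpriced → cash-and-carry (borrow at r, buy the stock and collect the dividends, short the forward).
Profit at T = |F_mkt − F*| = |611.78 − 590.1704| = CHF 21.61 per share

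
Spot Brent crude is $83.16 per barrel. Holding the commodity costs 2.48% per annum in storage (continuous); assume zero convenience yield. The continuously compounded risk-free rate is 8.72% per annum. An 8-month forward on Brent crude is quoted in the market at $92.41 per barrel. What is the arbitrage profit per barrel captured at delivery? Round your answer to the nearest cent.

Fair forward: F* = S·e^(carry·T), with carry = (r + u) = 0.0872 + 0.0248 = 0.1120
F* = 83.16 · e^(0.1120 × 8/12) = 83.16 · e^0.074667 = 83.16 × 1.077525 = $89.6070
Market $92.41 > fair $89.6070: forward overpriced → cash-and-carry (buy spot, short the forward).
At maturity, profit = |F_mkt − F*| = |92.41 − 89.6070| = $2.80 per barrel

$2.80 per barrel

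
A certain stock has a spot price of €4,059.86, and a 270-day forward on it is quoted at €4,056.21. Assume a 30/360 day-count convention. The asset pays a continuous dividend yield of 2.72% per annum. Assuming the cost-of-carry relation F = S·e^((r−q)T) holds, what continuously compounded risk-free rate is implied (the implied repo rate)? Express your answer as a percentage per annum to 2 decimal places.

From F = S·e^((r−q)T): (r − q) = ln(F/S)/T
ln(4056.21/4059.86) = ln(0.999101) = -0.000899
(r − q) = -0.000899 / (270/360) = -0.001199
r = ln(F/S)/T + q = -0.001199 + 0.0272 = 0.026001
r = 2.60%

2.60%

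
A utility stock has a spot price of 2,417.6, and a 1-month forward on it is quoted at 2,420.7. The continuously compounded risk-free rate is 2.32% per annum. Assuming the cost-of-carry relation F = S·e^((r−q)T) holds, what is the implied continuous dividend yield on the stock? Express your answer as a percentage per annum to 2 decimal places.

0.78%

From F = S·e^((r−q)T): (r − q) = ln(F/S)/T
ln(2420.7/2417.6) = ln(1.001282) = 0.001281
(r − q) = 0.001281 / (1/12) = 0.015372
q = r − ln(F/S)/T = 0.0232 − 0.015372 = 0.007828
q = 0.78%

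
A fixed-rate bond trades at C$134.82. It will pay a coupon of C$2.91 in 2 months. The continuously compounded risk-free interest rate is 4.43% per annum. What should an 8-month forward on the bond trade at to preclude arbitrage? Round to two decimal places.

C$135.89

PV(coupons) I = 2.91·e^(−0.0443·2/12)
I = 2.8886
F = (S − I)·e^(rT) = (134.82 − 2.8886) · e^(0.0443·8/12)
= 131.9314 · e^0.029533 = 131.9314 × 1.029973 = C$135.89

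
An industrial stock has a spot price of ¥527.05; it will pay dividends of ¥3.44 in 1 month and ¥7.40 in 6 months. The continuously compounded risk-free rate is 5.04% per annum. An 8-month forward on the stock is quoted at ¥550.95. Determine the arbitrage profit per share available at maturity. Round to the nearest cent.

PV(dividends) I = 3.44·e^(−0.0504·1/12) + 7.40·e^(−0.0504·6/12) = 10.6414
Fair forward F* = (S − I)·e^(rT) = (527.05 − 10.6414)·e^0.033600 = 516.4086 × 1.034171 = 534.0548
Market ¥550.95 > fair 534.0548: forward overpriced → cash-and-carry (borrow at r, buy the stock and collect the dividends, short the forward).
Profit at T = |F_mkt − F*| = |550.95 − 534.0548| = ¥16.90 per share

¥16.90 per share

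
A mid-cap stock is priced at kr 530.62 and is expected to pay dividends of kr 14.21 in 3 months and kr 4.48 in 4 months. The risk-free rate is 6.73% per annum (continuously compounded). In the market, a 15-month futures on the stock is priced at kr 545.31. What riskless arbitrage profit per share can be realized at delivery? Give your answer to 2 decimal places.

PV(dividends) I = 14.21·e^(−0.0673·3/12) + 4.48·e^(−0.0673·4/12) = 18.3535
Fair futures F* = (S − I)·e^(rT) = (530.62 − 18.3535)·e^0.084125 = 512.2665 × 1.087765 = 557.2256
Market kr 545.31 < fair 557.2256: forward underpriced → reverse cash-and-carry (short the stock, invest proceeds at r, pay the dividends, go long the forward).
Profit at T = |F_mkt − F*| = |545.31 − 557.2256| = kr 11.92 per share

kr 11.92 per share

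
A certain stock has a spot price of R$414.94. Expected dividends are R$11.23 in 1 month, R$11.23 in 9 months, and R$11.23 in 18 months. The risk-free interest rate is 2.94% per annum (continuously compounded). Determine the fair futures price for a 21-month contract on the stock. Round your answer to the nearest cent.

R$402.18

PV(dividends) I = 11.23·e^(−0.0294·1/12) + 11.23·e^(−0.0294·9/12) + 11.23·e^(−0.0294·18/12)
I = 11.2025 + 10.9851 + 10.7455 = 32.9331
F = (S − I)·e^(rT) = (414.94 − 32.9331) · e^(0.0294·21/12)
= 382.0069 · e^0.051450 = 382.0069 × 1.052797 = R$402.18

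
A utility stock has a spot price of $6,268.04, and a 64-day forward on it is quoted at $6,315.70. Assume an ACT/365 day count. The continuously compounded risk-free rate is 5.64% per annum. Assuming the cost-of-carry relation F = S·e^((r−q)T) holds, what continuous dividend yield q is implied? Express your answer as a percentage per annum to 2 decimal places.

From F = S·e^((r−q)T): (r − q) = ln(F/S)/T
ln(6315.70/6268.04) = ln(1.007604) = 0.007575
(r − q) = 0.007575 / (64/365) = 0.043201
q = r − ln(F/S)/T = 0.0564 − 0.043201 = 0.013199
q = 1.32%

1.32%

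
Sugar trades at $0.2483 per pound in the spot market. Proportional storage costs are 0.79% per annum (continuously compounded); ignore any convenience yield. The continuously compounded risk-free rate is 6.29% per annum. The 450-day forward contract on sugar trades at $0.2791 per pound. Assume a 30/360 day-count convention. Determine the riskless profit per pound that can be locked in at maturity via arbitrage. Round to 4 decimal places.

$0.0078 per pound

Fair forward: F* = S·e^(carry·T), with carry = (r + u) = 0.0629 + 0.0079 = 0.0708
F* = 0.2483 · e^(0.0708 × 450/360) = 0.2483 · e^0.088500 = 0.2483 × 1.092534 = $0.2713
Market $0.2791 > fair $0.2713: forward overpriced → cash-and-carry (buy spot, short the forward).
At maturity, profit = |F_mkt − F*| = |0.2791 − 0.2713| = $0.0078 per pound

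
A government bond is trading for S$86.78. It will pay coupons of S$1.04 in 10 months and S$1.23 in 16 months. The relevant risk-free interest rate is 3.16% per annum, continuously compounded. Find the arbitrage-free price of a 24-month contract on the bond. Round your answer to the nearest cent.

S$90.11

PV(coupons) I = 1.04·e^(−0.0316·10/12) + 1.23·e^(−0.0316·16/12)
I = 1.0130 + 1.1793 = 2.1923
F = (S − I)·e^(rT) = (86.78 − 2.1923) · e^(0.0316·24/12)
= 84.5877 · e^0.063200 = 84.5877 × 1.065240 = S$90.11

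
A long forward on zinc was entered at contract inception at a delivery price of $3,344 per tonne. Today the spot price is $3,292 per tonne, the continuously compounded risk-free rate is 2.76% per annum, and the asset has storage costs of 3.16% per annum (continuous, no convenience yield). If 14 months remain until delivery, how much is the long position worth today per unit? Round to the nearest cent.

Current fair forward for the remaining 14 months: F = S·e^((r + u)·T), (r + u) = 0.0276 + 0.0316 = 0.0592
F = 3292 · e^(0.0592 × 14/12) = 3292 × 1.07150764 = 3527.4032
Value of long forward = (F − K)·e^(−rT) = (3527.4032 − 3344) · e^(−0.0276·14/12)
= 183.4032 × 0.96831290 = 177.59

$177.59 per tonne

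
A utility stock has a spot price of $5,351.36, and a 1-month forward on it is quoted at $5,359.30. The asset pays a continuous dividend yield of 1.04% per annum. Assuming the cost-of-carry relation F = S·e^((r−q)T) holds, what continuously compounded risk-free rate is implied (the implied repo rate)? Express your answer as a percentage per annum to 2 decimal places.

From F = S·e^((r−q)T): (r − q) = ln(F/S)/T
ln(5359.30/5351.36) = ln(1.001484) = 0.001483
(r − q) = 0.001483 / (1/12) = 0.017796
r = ln(F/S)/T + q = 0.017796 + 0.0104 = 0.028196
r = 2.82%

2.82%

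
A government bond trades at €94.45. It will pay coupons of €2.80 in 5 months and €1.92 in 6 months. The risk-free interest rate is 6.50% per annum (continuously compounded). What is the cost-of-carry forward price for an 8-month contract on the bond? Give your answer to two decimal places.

€93.85

PV(coupons) I = 2.80·e^(−0.0650·5/12) + 1.92·e^(−0.0650·6/12)
I = 2.7252 + 1.8586 = 4.5838
F = (S − I)·e^(rT) = (94.45 − 4.5838) · e^(0.0650·8/12)
= 89.8662 · e^0.043333 = 89.8662 × 1.044286 = €93.85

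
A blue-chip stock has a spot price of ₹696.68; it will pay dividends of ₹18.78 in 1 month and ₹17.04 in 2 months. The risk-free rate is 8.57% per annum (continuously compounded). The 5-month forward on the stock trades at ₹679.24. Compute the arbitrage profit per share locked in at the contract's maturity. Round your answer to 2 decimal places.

PV(dividends) I = 18.78·e^(−0.0857·1/12) + 17.04·e^(−0.0857·2/12) = 35.4447
Fair forward F* = (S − I)·e^(rT) = (696.68 − 35.4447)·e^0.035708 = 661.2353 × 1.036353 = 685.2732
Market ₹679.24 < fair 685.2732: forward underpriced → reverse cash-and-carry (short the stock, invest proceeds at r, pay the dividends, go long the forward).
Profit at T = |F_mkt − F*| = |679.24 − 685.2732| = ₹6.03 per share

₹6.03 per share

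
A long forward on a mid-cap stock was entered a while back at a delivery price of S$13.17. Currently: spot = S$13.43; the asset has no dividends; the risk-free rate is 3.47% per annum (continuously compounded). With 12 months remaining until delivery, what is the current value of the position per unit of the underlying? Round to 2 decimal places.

S$0.71

Current fair forward for the remaining 12 months: F = S·e^(r·T), r = 0.0347
F = 13.43 · e^(0.0347 × 12/12) = 13.43 × 1.035309 = 13.9042
Value of long forward = (F − K)·e^(−rT) = (13.9042 − 13.17) · e^(−0.0347·12/12)
= 0.7342 × 0.965895 = 0.71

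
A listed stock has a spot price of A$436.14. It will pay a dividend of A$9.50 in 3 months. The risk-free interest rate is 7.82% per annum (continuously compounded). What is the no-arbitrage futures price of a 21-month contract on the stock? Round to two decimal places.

PV(dividends) I = 9.50·e^(−0.0782·3/12)
I = 9.3161
F = (S − I)·e^(rT) = (436.14 − 9.3161) · e^(0.0782·21/12)
= 426.8239 · e^0.136850 = 426.8239 × 1.146656 = A$489.42

A$489.42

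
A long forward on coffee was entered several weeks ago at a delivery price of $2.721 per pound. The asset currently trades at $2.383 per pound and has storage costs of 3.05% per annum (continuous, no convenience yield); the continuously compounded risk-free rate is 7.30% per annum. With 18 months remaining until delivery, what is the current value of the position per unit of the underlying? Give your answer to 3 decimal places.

$0.056 per pound

Current fair forward for the remaining 18 months: F = S·e^((r + u)·T), (r + u) = 0.0730 + 0.0305 = 0.1035
F = 2.383 · e^(0.1035 × 18/12) = 2.383 × 1.167950 = 2.7832
Value of long forward = (F − K)·e^(−rT) = (2.7832 − 2.721) · e^(−0.0730·18/12)
= 0.0622 × 0.896282 = 0.056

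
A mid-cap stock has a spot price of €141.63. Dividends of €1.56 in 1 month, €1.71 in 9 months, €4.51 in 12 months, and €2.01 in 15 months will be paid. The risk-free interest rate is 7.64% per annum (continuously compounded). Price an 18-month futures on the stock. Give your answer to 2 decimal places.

€148.54

PV(dividends) I = 1.56·e^(−0.0764·1/12) + 1.71·e^(−0.0764·9/12) + 4.51·e^(−0.0764·12/12) + 2.01·e^(−0.0764·15/12)
I = 1.5501 + 1.6148 + 4.1783 + 1.8269 = 9.1701
F = (S − I)·e^(rT) = (141.63 − 9.1701) · e^(0.0764·18/12)
= 132.4599 · e^0.114600 = 132.4599 × 1.121425 = €148.54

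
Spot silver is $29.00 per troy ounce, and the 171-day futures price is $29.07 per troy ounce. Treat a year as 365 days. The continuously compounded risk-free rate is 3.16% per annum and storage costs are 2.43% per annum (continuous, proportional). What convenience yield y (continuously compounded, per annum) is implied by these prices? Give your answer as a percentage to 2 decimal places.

5.08%

F = S·e^((r+u−y)T) ⇒ (r+u−y) = ln(F/S)/T
ln(29.07/29.00) = 0.002411; /T ⇒ 0.005146
y = r + u − ln(F/S)/T = 0.0316 + 0.0243 − 0.005146 = 0.050754
y = 5.08%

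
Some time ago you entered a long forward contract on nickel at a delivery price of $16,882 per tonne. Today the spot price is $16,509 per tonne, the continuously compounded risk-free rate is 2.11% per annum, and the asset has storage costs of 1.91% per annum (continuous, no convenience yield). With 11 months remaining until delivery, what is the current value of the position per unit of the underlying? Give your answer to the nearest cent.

$241.98 per tonne

Current fair forward for the remaining 11 months: F = S·e^((r + u)·T), (r + u) = 0.0211 + 0.0191 = 0.0402
F = 16509 · e^(0.0402 × 11/12) = 16509 × 1.03753738 = 17128.7046
Value of long forward = (F − K)·e^(−rT) = (17128.7046 − 16882) · e^(−0.0211·11/12)
= 246.7046 × 0.98084418 = 241.98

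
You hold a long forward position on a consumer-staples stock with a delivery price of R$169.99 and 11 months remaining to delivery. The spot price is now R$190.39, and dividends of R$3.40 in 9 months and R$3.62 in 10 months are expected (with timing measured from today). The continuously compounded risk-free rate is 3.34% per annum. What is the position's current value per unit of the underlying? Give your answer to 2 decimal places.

R$18.69

PV(remaining dividends) I = 3.40·e^(−0.0334·9/12) + 3.62·e^(−0.0334·10/12) = 6.8365
Current forward F = (S − I)·e^(rT) = (190.39 − 6.8365)·e^(0.0334·11/12) = 183.5535 × 1.031090 = 189.2602
Value (long) = (F − K)·e^(−rT) = (189.2602 − 169.99) × 0.969847 = 18.6891
Value = R$18.69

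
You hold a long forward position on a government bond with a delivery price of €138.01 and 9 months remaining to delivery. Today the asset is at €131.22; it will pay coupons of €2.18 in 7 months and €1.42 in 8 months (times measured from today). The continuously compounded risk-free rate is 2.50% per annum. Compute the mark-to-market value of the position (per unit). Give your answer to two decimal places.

-€7.77

PV(remaining coupons) I = 2.18·e^(−0.0250·7/12) + 1.42·e^(−0.0250·8/12) = 3.5450
Current forward F = (S − I)·e^(rT) = (131.22 − 3.5450)·e^(0.0250·9/12) = 127.6750 × 1.018927 = 130.0915
Value (long) = (F − K)·e^(−rT) = (130.0915 − 138.01) × 0.981425 = -7.7714
Value = -€7.77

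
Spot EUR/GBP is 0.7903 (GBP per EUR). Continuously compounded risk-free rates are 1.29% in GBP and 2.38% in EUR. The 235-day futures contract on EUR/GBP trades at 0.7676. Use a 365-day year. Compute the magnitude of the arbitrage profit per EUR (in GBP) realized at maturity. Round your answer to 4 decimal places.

Fair futures: F* = S·e^(carry·T), with carry = (r_GBP − r_EUR) = 0.0129 − 0.0238 = -0.0109
F* = 0.7903 · e^(-0.0109 × 235/365) = 0.7903 · e^-0.007018 = 0.7903 × 0.993007 = 0.7848
Market 0.7676 < fair 0.7848: forward underpriced → reverse cash-and-carry (short spot, go long the forward).
At maturity, profit = |F_mkt − F*| = |0.7676 − 0.7848| = 0.0172 per EUR (in GBP)

0.0172 per EUR (in GBP)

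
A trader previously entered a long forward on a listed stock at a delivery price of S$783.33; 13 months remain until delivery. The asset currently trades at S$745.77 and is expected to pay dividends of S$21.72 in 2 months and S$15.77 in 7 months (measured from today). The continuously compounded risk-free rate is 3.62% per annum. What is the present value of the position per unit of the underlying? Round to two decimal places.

-S$44.46

PV(remaining dividends) I = 21.72·e^(−0.0362·2/12) + 15.77·e^(−0.0362·7/12) = 37.0298
Current forward F = (S − I)·e^(rT) = (745.77 − 37.0298)·e^(0.0362·13/12) = 708.7402 × 1.039996 = 737.0870
Value (long) = (F − K)·e^(−rT) = (737.0870 − 783.33) × 0.961542 = -44.4646
Value = -S$44.46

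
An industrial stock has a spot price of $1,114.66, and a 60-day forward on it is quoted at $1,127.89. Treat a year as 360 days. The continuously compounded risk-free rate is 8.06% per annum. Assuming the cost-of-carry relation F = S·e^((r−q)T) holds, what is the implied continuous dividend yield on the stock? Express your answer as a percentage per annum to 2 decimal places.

0.98%

From F = S·e^((r−q)T): (r − q) = ln(F/S)/T
ln(1127.89/1114.66) = ln(1.011869) = 0.011799
(r − q) = 0.011799 / (60/360) = 0.070794
q = r − ln(F/S)/T = 0.0806 − 0.070794 = 0.009806
q = 0.98%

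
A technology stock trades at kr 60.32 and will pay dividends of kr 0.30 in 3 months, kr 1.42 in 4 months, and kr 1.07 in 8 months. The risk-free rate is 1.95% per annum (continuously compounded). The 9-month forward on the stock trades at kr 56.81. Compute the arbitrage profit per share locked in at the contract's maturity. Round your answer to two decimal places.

PV(dividends) I = 0.30·e^(−0.0195·3/12) + 1.42·e^(−0.0195·4/12) + 1.07·e^(−0.0195·8/12) = 2.7655
Fair forward F* = (S − I)·e^(rT) = (60.32 − 2.7655)·e^0.014625 = 57.5545 × 1.014732 = 58.4024
Market kr 56.81 < fair 58.4024: forward underpriced → reverse cash-and-carry (short the stock, invest proceeds at r, pay the dividends, go long the forward).
Profit at T = |F_mkt − F*| = |56.81 − 58.4024| = kr 1.59 per share

kr 1.59 per share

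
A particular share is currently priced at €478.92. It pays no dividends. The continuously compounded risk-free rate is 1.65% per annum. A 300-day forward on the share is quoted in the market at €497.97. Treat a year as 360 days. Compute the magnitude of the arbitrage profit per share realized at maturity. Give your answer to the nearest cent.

€12.42 per share

Fair forward: F* = S·e^(carry·T), with carry = r = 0.0165
F* = 478.92 · e^(0.0165 × 300/360) = 478.92 · e^0.013750 = 478.92 × 1.013845 = €485.5506
Market €497.97 > fair €485.5506: forward overpriced → cash-and-carry (buy spot, short the forward).
At maturity, profit = |F_mkt − F*| = |497.97 − 485.5506| = €12.42 per share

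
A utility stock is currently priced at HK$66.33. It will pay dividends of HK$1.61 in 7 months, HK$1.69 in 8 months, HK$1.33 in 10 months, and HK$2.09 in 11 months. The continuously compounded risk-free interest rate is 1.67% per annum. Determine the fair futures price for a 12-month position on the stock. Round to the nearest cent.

PV(dividends) I = 1.61·e^(−0.0167·7/12) + 1.69·e^(−0.0167·8/12) + 1.33·e^(−0.0167·10/12) + 2.09·e^(−0.0167·11/12)
I = 1.5944 + 1.6713 + 1.3116 + 2.0582 = 6.6355
F = (S − I)·e^(rT) = (66.33 − 6.6355) · e^(0.0167·12/12)
= 59.6945 · e^0.016700 = 59.6945 × 1.016840 = HK$60.70

HK$60.70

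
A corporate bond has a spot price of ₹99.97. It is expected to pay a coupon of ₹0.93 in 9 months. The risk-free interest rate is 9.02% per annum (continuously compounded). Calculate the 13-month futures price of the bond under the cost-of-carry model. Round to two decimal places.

PV(coupons) I = 0.93·e^(−0.0902·9/12)
I = 0.8692
F = (S − I)·e^(rT) = (99.97 − 0.8692) · e^(0.0902·13/12)
= 99.1008 · e^0.097717 = 99.1008 × 1.102651 = ₹109.27

₹109.27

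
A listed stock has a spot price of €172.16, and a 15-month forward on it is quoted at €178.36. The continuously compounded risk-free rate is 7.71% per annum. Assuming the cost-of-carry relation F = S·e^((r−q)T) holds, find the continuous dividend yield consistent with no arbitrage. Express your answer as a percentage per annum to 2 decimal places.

4.88%

From F = S·e^((r−q)T): (r − q) = ln(F/S)/T
ln(178.36/172.16) = ln(1.036013) = 0.035380
(r − q) = 0.035380 / (15/12) = 0.028304
q = r − ln(F/S)/T = 0.0771 − 0.028304 = 0.048796
q = 4.88%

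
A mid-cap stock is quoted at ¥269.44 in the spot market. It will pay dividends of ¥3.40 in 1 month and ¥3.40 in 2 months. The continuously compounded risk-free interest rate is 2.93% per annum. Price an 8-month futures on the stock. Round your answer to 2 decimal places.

PV(dividends) I = 3.40·e^(−0.0293·1/12) + 3.40·e^(−0.0293·2/12)
I = 3.3917 + 3.3834 = 6.7751
F = (S − I)·e^(rT) = (269.44 − 6.7751) · e^(0.0293·8/12)
= 262.6649 · e^0.019533 = 262.6649 × 1.019725 = ¥267.85

¥267.85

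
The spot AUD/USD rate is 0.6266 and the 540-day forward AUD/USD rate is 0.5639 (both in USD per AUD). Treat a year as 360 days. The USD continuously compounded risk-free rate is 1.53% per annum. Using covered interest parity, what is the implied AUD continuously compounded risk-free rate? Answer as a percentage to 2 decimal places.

8.56%

F = S·e^((r_USD − r_AUD)T) ⇒ r_AUD = r_USD − ln(F/S)/T
ln(0.5639/0.6266) = -0.105431; /(540/360) = -0.070287
r_AUD = 0.0153 + 0.070287 = 0.085587
r_AUD = 8.56%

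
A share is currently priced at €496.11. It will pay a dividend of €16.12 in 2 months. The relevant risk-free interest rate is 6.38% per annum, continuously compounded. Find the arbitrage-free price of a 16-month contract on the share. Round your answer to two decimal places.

€522.79

PV(dividends) I = 16.12·e^(−0.0638·2/12)
I = 15.9495
F = (S − I)·e^(rT) = (496.11 − 15.9495) · e^(0.0638·16/12)
= 480.1605 · e^0.085067 = 480.1605 × 1.088790 = €522.79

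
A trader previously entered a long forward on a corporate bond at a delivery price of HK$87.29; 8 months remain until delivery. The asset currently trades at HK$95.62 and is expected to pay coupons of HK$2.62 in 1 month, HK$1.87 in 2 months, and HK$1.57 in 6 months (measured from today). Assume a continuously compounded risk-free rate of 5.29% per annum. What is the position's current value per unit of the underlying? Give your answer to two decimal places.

HK$5.36

PV(remaining coupons) I = 2.62·e^(−0.0529·1/12) + 1.87·e^(−0.0529·2/12) + 1.57·e^(−0.0529·6/12) = 5.9911
Current forward F = (S − I)·e^(rT) = (95.62 − 5.9911)·e^(0.0529·8/12) = 89.6289 × 1.035896 = 92.8462
Value (long) = (F − K)·e^(−rT) = (92.8462 − 87.29) × 0.965348 = 5.3637
Value = HK$5.36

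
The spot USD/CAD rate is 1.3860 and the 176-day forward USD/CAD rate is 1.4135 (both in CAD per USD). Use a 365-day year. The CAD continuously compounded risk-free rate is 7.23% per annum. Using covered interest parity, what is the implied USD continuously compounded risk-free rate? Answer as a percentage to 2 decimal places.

F = S·e^((r_CAD − r_USD)T) ⇒ r_USD = r_CAD − ln(F/S)/T
ln(1.4135/1.3860) = 0.019647; /(176/365) = 0.040745
r_USD = 0.0723 − 0.040745 = 0.031555
r_USD = 3.16%

3.16%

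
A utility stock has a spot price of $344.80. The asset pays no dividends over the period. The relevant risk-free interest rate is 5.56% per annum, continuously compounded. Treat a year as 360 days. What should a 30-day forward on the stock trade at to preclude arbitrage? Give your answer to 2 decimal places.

F = S·e^(rT) = 344.80 · e^(0.0556 × 30/360)
= 344.80 · e^0.004633 = 344.80 × 1.004644
F = $346.40

$346.40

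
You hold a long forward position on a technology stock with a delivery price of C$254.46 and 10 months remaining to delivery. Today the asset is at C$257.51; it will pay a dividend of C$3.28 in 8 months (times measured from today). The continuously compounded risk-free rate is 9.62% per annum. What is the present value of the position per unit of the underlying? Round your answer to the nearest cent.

PV(remaining dividends) I = 3.28·e^(−0.0962·8/12) = 3.0762
Current forward F = (S − I)·e^(rT) = (257.51 − 3.0762)·e^(0.0962·10/12) = 254.4338 × 1.083468 = 275.6709
Value (long) = (F − K)·e^(−rT) = (275.6709 − 254.46) × 0.922963 = 19.5769
Value = C$19.58

C$19.58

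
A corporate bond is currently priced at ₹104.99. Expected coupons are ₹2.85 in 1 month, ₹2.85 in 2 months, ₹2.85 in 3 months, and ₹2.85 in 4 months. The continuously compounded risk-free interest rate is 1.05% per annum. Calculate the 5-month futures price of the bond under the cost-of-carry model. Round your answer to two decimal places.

PV(coupons) I = 2.85·e^(−0.0105·1/12) + 2.85·e^(−0.0105·2/12) + 2.85·e^(−0.0105·3/12) + 2.85·e^(−0.0105·4/12)
I = 2.8475 + 2.8450 + 2.8425 + 2.8400 = 11.3750
F = (S − I)·e^(rT) = (104.99 − 11.3750) · e^(0.0105·5/12)
= 93.6150 · e^0.004375 = 93.6150 × 1.004385 = ₹94.03

₹94.03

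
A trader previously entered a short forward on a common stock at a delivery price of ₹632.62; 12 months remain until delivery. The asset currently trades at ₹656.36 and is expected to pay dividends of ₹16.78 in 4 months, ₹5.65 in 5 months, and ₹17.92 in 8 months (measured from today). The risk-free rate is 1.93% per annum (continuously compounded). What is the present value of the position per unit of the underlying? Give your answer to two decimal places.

₹4.14

PV(remaining dividends) I = 16.78·e^(−0.0193·4/12) + 5.65·e^(−0.0193·5/12) + 17.92·e^(−0.0193·8/12) = 39.9680
Current forward F = (S − I)·e^(rT) = (656.36 − 39.9680)·e^(0.0193·12/12) = 616.3920 × 1.019487 = 628.4036
Value (long) = (F − K)·e^(−rT) = (628.4036 − 632.62) × 0.980885 = -4.1358
Short position value = −(long value) = ₹4.14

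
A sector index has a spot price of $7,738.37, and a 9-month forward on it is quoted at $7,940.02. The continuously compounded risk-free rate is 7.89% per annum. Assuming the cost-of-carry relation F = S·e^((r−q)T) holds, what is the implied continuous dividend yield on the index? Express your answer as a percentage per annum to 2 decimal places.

From F = S·e^((r−q)T): (r − q) = ln(F/S)/T
ln(7940.02/7738.37) = ln(1.026058) = 0.025724
(r − q) = 0.025724 / (9/12) = 0.034299
q = r − ln(F/S)/T = 0.0789 − 0.034299 = 0.044601
q = 4.46%

4.46%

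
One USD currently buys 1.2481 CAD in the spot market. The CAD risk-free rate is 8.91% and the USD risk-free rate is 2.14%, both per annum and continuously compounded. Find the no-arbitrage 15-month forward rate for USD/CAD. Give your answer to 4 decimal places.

1.3583

F = S·e^((r_CAD − r_USD)T) = 1.2481 · e^((0.0891 − 0.0214) × 15/12)
= 1.2481 · e^0.084625 = 1.2481 × 1.088309
F = 1.3583 CAD per USD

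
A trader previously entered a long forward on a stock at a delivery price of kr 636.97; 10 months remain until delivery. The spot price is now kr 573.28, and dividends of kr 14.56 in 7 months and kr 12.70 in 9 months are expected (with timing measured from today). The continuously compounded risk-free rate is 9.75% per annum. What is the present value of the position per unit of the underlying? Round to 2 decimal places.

PV(remaining dividends) I = 14.56·e^(−0.0975·7/12) + 12.70·e^(−0.0975·9/12) = 25.5595
Current forward F = (S − I)·e^(rT) = (573.28 − 25.5595)·e^(0.0975·10/12) = 547.7205 × 1.084642 = 594.0807
Value (long) = (F − K)·e^(−rT) = (594.0807 − 636.97) × 0.921963 = -39.5423
Value = -kr 39.54

-kr 39.54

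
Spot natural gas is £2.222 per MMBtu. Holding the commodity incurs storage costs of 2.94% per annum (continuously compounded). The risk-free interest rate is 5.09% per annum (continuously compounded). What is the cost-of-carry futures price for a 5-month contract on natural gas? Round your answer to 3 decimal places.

£2.298 per MMBtu

Net carry = r + u − y = 0.0509 + 0.0294 − 0.0000 = 0.0803
F = S·e^((r+u−y)T) = 2.222 · e^(0.0803 × 5/12) = 2.222 · e^0.033458
= 2.222 × 1.034024 = £2.298 per MMBtu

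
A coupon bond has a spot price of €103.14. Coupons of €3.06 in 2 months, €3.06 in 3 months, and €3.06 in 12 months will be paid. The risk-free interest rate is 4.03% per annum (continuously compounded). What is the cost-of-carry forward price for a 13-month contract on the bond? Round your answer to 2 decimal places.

€98.33

PV(coupons) I = 3.06·e^(−0.0403·2/12) + 3.06·e^(−0.0403·3/12) + 3.06·e^(−0.0403·12/12)
I = 3.0395 + 3.0293 + 2.9391 = 9.0079
F = (S − I)·e^(rT) = (103.14 − 9.0079) · e^(0.0403·13/12)
= 94.1321 · e^0.043658 = 94.1321 × 1.044625 = €98.33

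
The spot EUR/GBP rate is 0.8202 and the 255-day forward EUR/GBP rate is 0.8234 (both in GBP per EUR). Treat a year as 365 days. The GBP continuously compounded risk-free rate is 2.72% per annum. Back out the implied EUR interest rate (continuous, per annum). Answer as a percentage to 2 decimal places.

2.16%

F = S·e^((r_GBP − r_EUR)T) ⇒ r_EUR = r_GBP − ln(F/S)/T
ln(0.8234/0.8202) = 0.003894; /(255/365) = 0.005574
r_EUR = 0.0272 − 0.005574 = 0.021626
r_EUR = 2.16%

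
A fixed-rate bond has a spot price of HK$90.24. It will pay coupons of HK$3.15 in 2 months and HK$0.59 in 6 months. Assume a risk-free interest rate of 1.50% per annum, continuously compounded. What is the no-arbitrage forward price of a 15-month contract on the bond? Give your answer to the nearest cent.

HK$88.15

PV(coupons) I = 3.15·e^(−0.0150·2/12) + 0.59·e^(−0.0150·6/12)
I = 3.1421 + 0.5856 = 3.7277
F = (S − I)·e^(rT) = (90.24 − 3.7277) · e^(0.0150·15/12)
= 86.5123 · e^0.018750 = 86.5123 × 1.018927 = HK$88.15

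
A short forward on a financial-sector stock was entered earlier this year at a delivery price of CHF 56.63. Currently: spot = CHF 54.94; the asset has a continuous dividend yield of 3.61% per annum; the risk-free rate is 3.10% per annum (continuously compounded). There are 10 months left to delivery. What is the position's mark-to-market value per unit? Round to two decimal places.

CHF 1.87

Current fair forward for the remaining 10 months: F = S·e^((r − q)·T), (r − q) = 0.0310 − 0.0361 = -0.0051
F = 54.94 · e^(-0.0051 × 10/12) = 54.94 × 0.995759 = 54.7070
Value of long forward = (F − K)·e^(−rT) = (54.7070 − 56.63) · e^(−0.0310·10/12)
= -1.9230 × 0.974497 = -1.87
Short position value = −(long value) = CHF 1.87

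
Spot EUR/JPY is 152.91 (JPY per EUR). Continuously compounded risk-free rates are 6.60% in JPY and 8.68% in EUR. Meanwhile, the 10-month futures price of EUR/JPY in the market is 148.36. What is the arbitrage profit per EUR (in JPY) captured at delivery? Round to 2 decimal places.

1.92 per EUR (in JPY)

Fair futures: F* = S·e^(carry·T), with carry = (r_JPY − r_EUR) = 0.0660 − 0.0868 = -0.0208
F* = 152.91 · e^(-0.0208 × 10/12) = 152.91 · e^-0.017333 = 152.91 × 0.982816 = 150.2824
Market 148.36 < fair 150.2824: forward underpriced → reverse cash-and-carry (short spot, go long the forward).
At maturity, profit = |F_mkt − F*| = |148.36 − 150.2824| = 1.92 per EUR (in JPY)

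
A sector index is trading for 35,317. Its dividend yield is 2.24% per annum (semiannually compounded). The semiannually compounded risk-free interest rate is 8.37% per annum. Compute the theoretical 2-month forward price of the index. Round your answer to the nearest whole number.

F = S · (1+r/2)^(2T) / (1+q/2)^(2T)
= 35317 × 1.013760 / 1.003719 = 35317 × 1.010004
F = 35,670

35,670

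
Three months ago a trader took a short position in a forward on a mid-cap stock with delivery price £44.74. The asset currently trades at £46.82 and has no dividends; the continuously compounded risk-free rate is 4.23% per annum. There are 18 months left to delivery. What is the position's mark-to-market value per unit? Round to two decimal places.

-£4.83

Current fair forward for the remaining 18 months: F = S·e^(r·T), r = 0.0423
F = 46.82 · e^(0.0423 × 18/12) = 46.82 × 1.065506 = 49.8870
Value of long forward = (F − K)·e^(−rT) = (49.8870 − 44.74) · e^(−0.0423·18/12)
= 5.1470 × 0.938521 = 4.83
Short position value = −(long value) = -£4.83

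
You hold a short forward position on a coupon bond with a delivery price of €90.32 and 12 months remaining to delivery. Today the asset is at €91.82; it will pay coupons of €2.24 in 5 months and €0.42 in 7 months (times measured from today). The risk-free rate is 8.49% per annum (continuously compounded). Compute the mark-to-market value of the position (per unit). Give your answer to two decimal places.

PV(remaining coupons) I = 2.24·e^(−0.0849·5/12) + 0.42·e^(−0.0849·7/12) = 2.5619
Current forward F = (S − I)·e^(rT) = (91.82 − 2.5619)·e^(0.0849·12/12) = 89.2581 × 1.088608 = 97.1671
Value (long) = (F − K)·e^(−rT) = (97.1671 − 90.32) × 0.918604 = 6.2898
Short position value = −(long value) = -€6.29

-€6.29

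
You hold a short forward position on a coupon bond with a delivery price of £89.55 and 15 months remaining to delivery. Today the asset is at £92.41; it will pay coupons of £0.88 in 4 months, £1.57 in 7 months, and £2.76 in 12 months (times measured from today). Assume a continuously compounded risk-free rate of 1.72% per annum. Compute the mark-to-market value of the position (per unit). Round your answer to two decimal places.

£0.38

PV(remaining coupons) I = 0.88·e^(−0.0172·4/12) + 1.57·e^(−0.0172·7/12) + 2.76·e^(−0.0172·12/12) = 5.1422
Current forward F = (S − I)·e^(rT) = (92.41 − 5.1422)·e^(0.0172·15/12) = 87.2678 × 1.021733 = 89.1644
Value (long) = (F − K)·e^(−rT) = (89.1644 − 89.55) × 0.978729 = -0.3774
Short position value = −(long value) = £0.38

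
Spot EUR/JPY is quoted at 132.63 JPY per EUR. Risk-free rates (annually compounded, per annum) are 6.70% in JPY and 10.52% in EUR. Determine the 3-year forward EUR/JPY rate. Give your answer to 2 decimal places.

By covered interest parity, F = S · (1+r_JPY)^T / (1+r_EUR)^T
= 132.63 × 1.214768 / 1.349965 = 132.63 × 0.899851
F = 119.35 JPY per EUR

119.35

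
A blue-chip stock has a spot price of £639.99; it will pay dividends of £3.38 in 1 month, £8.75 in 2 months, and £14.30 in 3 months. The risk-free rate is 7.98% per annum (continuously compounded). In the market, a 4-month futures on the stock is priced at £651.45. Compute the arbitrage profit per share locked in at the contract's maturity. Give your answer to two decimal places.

PV(dividends) I = 3.38·e^(−0.0798·1/12) + 8.75·e^(−0.0798·2/12) + 14.30·e^(−0.0798·3/12) = 26.0095
Fair futures F* = (S − I)·e^(rT) = (639.99 − 26.0095)·e^0.026600 = 613.9805 × 1.026957 = 630.5316
Market £651.45 > fair 630.5316: forward overpriced → cash-and-carry (borrow at r, buy the stock and collect the dividends, short the forward).
Profit at T = |F_mkt − F*| = |651.45 − 630.5316| = £20.92 per share

£20.92 per share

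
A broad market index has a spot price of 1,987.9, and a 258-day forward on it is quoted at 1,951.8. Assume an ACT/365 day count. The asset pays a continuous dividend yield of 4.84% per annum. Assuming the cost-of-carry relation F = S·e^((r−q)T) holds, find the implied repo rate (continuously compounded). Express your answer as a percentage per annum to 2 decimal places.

From F = S·e^((r−q)T): (r − q) = ln(F/S)/T
ln(1951.8/1987.9) = ln(0.981840) = -0.018327
(r − q) = -0.018327 / (258/365) = -0.025928
r = ln(F/S)/T + q = -0.025928 + 0.0484 = 0.022472
r = 2.25%

2.25%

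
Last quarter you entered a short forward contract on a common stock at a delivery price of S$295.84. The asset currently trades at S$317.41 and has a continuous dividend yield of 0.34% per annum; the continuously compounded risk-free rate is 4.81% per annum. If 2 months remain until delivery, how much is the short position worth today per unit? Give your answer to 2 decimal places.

-S$23.75

Current fair forward for the remaining 2 months: F = S·e^((r − q)·T), (r − q) = 0.0481 − 0.0034 = 0.0447
F = 317.41 · e^(0.0447 × 2/12) = 317.41 × 1.007478 = 319.7836
Value of long forward = (F − K)·e^(−rT) = (319.7836 − 295.84) · e^(−0.0481·2/12)
= 23.9436 × 0.992015 = 23.75
Short position value = −(long value) = -S$23.75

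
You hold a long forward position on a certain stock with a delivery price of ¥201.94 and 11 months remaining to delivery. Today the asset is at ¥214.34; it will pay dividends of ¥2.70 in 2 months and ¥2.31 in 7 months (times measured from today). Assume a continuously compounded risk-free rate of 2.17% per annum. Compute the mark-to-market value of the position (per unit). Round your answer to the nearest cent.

¥11.41

PV(remaining dividends) I = 2.70·e^(−0.0217·2/12) + 2.31·e^(−0.0217·7/12) = 4.9712
Current forward F = (S − I)·e^(rT) = (214.34 − 4.9712)·e^(0.0217·11/12) = 209.3688 × 1.020091 = 213.5752
Value (long) = (F − K)·e^(−rT) = (213.5752 − 201.94) × 0.980305 = 11.4060
Value = ¥11.41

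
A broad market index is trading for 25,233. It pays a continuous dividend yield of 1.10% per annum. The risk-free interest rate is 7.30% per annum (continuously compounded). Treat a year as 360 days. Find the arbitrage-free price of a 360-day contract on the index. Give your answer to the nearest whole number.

F = S·e^((r − q)T) = 25233 · e^((0.0730 − 0.0110) × 360/360)
= 25233 · e^0.062000 = 25233 × 1.063962
F = 26,847

26,847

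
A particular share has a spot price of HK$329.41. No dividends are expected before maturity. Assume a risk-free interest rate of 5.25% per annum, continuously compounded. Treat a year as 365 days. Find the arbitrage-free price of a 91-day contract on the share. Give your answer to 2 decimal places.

HK$333.75

F = S·e^(rT) = 329.41 · e^(0.0525 × 91/365)
= 329.41 · e^0.013089 = 329.41 × 1.013175
F = HK$333.75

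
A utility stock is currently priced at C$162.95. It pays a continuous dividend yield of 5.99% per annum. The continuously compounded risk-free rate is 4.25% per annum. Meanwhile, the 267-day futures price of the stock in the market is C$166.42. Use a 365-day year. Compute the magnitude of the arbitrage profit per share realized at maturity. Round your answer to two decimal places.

Fair futures: F* = S·e^(carry·T), with carry = (r − q) = 0.0425 − 0.0599 = -0.0174
F* = 162.95 · e^(-0.0174 × 267/365) = 162.95 · e^-0.012728 = 162.95 × 0.987353 = C$160.8892
Market C$166.42 > fair C$160.8892: forward overpriced → cash-and-carry (buy spot, short the forward).
At maturity, profit = |F_mkt − F*| = |166.42 − 160.8892| = C$5.53 per share

C$5.53 per share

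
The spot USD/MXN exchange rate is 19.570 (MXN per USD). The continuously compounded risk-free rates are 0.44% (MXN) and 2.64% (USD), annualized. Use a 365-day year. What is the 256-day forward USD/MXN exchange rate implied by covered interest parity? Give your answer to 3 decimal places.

19.270

F = S·e^((r_MXN − r_USD)T) = 19.570 · e^((0.0044 − 0.0264) × 256/365)
= 19.570 · e^-0.015430 = 19.570 × 0.984688
F = 19.270 MXN per USD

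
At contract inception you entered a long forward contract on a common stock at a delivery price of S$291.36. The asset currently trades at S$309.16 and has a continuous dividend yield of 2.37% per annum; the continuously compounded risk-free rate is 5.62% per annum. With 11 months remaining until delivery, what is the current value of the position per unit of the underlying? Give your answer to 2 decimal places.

Current fair forward for the remaining 11 months: F = S·e^((r − q)·T), (r − q) = 0.0562 − 0.0237 = 0.0325
F = 309.16 · e^(0.0325 × 11/12) = 309.16 × 1.030240 = 318.5090
Value of long forward = (F − K)·e^(−rT) = (318.5090 − 291.36) · e^(−0.0562·11/12)
= 27.1490 × 0.949788 = 25.79

S$25.79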